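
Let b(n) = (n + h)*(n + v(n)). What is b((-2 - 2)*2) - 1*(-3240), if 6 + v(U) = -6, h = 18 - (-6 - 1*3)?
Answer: 2860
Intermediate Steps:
h = 27 (h = 18 - (-6 - 3) = 18 - 1*(-9) = 18 + 9 = 27)
v(U) = -12 (v(U) = -6 - 6 = -12)
b(n) = (-12 + n)*(27 + n) (b(n) = (n + 27)*(n - 12) = (27 + n)*(-12 + n) = (-12 + n)*(27 + n))
b((-2 - 2)*2) - 1*(-3240) = (-324 + ((-2 - 2)*2)² + 15*((-2 - 2)*2)) - 1*(-3240) = (-324 + (-4*2)² + 15*(-4*2)) + 3240 = (-324 + (-8)² + 15*(-8)) + 3240 = (-324 + 64 - 120) + 3240 = -380 + 3240 = 2860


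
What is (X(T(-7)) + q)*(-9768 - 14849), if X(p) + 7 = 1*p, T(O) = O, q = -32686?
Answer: 804975900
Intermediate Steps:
X(p) = -7 + p (X(p) = -7 + 1*p = -7 + p)
(X(T(-7)) + q)*(-9768 - 14849) = ((-7 - 7) - 32686)*(-9768 - 14849) = (-14 - 32686)*(-24617) = -32700*(-24617) = 804975900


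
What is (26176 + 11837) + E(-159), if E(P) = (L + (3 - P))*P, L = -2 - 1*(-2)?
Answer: 12255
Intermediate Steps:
L = 0 (L = -2 + 2 = 0)
E(P) = P*(3 - P) (E(P) = (0 + (3 - P))*P = (3 - P)*P = P*(3 - P))
(26176 + 11837) + E(-159) = (26176 + 11837) - 159*(3 - 1*(-159)) = 38013 - 159*(3 + 159) = 38013 - 159*162 = 38013 - 25758 = 12255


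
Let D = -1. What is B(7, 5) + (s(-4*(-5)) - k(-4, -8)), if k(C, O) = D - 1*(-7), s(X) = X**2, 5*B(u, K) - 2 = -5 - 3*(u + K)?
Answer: 1931/5 ≈ 386.20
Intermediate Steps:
B(u, K) = -3/5 - 3*K/5 - 3*u/5 (B(u, K) = 2/5 + (-5 - 3*(u + K))/5 = 2/5 + (-5 - 3*(K + u))/5 = 2/5 + (-5 + (-3*K - 3*u))/5 = 2/5 + (-5 - 3*K - 3*u)/5 = 2/5 + (-1 - 3*K/5 - 3*u/5) = -3/5 - 3*K/5 - 3*u/5)
k(C, O) = 6 (k(C, O) = -1 - 1*(-7) = -1 + 7 = 6)
B(7, 5) + (s(-4*(-5)) - k(-4, -8)) = (-3/5 - 3/5*5 - 3/5*7) + ((-4*(-5))**2 - 1*6) = (-3/5 - 3 - 21/5) + (20**2 - 6) = -39/5 + (400 - 6) = -39/5 + 394 = 1931/5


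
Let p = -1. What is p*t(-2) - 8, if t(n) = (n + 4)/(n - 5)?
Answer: -54/7 ≈ -7.7143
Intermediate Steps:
t(n) = (4 + n)/(-5 + n)
p*t(-2) - 8 = -(4 - 2)/(-5 - 2) - 8 = -2/(-7) - 8 = -(-1)*2/7 - 8 = -1*(-2/7) - 8 = 2/7 - 8 = -54/7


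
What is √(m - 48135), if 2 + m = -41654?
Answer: I*√89791 ≈ 299.65*I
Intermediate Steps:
m = -41656 (m = -2 - 41654 = -41656)
√(m - 48135) = √(-41656 - 48135) = √(-89791) = I*√89791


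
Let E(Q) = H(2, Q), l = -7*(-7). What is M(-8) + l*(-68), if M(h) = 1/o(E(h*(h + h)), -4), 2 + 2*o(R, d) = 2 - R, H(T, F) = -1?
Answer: -3330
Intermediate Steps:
l = 49
E(Q) = -1
o(R, d) = -R/2 (o(R, d) = -1 + (2 - R)/2 = -1 + (1 - R/2) = -R/2)
M(h) = 2 (M(h) = 1/(-½*(-1)) = 1/(½) = 2)
M(-8) + l*(-68) = 2 + 49*(-68) = 2 - 3332 = -3330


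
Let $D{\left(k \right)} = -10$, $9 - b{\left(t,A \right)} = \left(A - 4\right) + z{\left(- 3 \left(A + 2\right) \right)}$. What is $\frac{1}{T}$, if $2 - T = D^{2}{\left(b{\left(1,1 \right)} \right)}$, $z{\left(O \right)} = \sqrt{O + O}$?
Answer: $- \frac{1}{98} \approx -0.010204$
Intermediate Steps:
$z{\left(O \right)} = \sqrt{2} \sqrt{O}$ ($z{\left(O \right)} = \sqrt{2 O} = \sqrt{2} \sqrt{O}$)
$b{\left(t,A \right)} = 13 - A - \sqrt{2} \sqrt{-6 - 3 A}$ ($b{\left(t,A \right)} = 9 - \left(\left(A - 4\right) + \sqrt{2} \sqrt{- 3 \left(A + 2\right)}\right) = 9 - \left(\left(-4 + A\right) + \sqrt{2} \sqrt{- 3 \left(2 + A\right)}\right) = 9 - \left(\left(-4 + A\right) + \sqrt{2} \sqrt{-6 - 3 A}\right) = 9 - \left(-4 + A + \sqrt{2} \sqrt{-6 - 3 A}\right) = 13 - A - \sqrt{2} \sqrt{-6 - 3 A}$)
$T = -98$ ($T = 2 - \left(-10\right)^{2} = 2 - 100 = -98$)
$\frac{1}{T} = \frac{1}{-98} = - \frac{1}{98}$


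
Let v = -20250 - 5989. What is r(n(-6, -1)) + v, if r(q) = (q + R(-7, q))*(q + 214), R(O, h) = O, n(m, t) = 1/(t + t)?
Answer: -111361/4 ≈ -27840.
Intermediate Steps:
n(m, t) = 1/(2*t)
v = -26239
r(q) = (-7 + q)*(214 + q) (r(q) = (q - 7)*(q + 214) = (-7 + q)*(214 + q))
r(n(-6, -1)) + v = (-1498 + ((½)/(-1))² + 207*((½)/(-1))) - 26239 = (-1498 + ((½)*(-1))² + 207*((½)*(-1))) - 26239 = (-1498 + (-½)² + 207*(-½)) - 26239 = (-1498 + ¼ - 207/2) - 26239 = -6405/4 - 26239 = -111361/4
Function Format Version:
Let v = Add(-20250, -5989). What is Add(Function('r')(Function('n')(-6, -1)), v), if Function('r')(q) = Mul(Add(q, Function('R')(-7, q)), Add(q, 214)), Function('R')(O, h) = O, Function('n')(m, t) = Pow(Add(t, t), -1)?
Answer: Rational(-111361, 4) ≈ -27840.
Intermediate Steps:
Function('n')(m, t) = Mul(Rational(1, 2), Pow(t, -1)) (Function('n')(m, t) = Pow(Mul(2, t), -1) = Mul(Rational(1, 2), Pow(t, -1)))
v = -26239
Function('r')(q) = Mul(Add(-7, q), Add(214, q)) (Function('r')(q) = Mul(Add(q, -7), Add(q, 214)) = Mul(Add(-7, q), Add(214, q)))
Add(Function('r')(Function('n')(-6, -1)), v) = Add(Add(-1498, Pow(Mul(Rational(1, 2), Pow(-1, -1)), 2), Mul(207, Mul(Rational(1, 2), Pow(-1, -1)))), -26239) = Add(Add(-1498, Pow(Mul(Rational(1, 2), -1), 2), Mul(207, Mul(Rational(1, 2), -1))), -26239) = Add(Add(-1498, Pow(Rational(-1, 2), 2), Mul(207, Rational(-1, 2))), -26239) = Add(Add(-1498, Rational(1, 4), Rational(-207, 2)), -26239) = Add(Rational(-6405, 4), -26239) = Rational(-111361, 4)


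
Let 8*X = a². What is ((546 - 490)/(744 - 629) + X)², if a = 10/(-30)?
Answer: 17197609/68558400 ≈ 0.25085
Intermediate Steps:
a = -⅓ (a = 10*(-1/30) = -⅓ ≈ -0.33333)
X = 1/72 (X = (-⅓)²/8 = (⅛)*(⅑) = 1/72 ≈ 0.013889)
((546 - 490)/(744 - 629) + X)² = ((546 - 490)/(744 - 629) + 1/72)² = (56/115 + 1/72)² = (4147/8280)² = 17197609/68558400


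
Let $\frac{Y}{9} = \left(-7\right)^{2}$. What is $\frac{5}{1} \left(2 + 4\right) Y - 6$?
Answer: $13224$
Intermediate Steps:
$Y = 441$ ($Y = 9 \left(-7\right)^{2} = 9 \cdot 49 = 441$)
$\frac{5}{1} \left(2 + 4\right) Y - 6 = \frac{5}{1} \left(2 + 4\right) 441 - 6 = 5 \cdot 1 \cdot 6 \cdot 441 - 6 = 5 \cdot 6 \cdot 441 - 6 = 30 \cdot 441 - 6 = 13230 - 6 = 13224$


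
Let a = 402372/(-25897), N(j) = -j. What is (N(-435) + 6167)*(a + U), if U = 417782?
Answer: 71426365137364/25897 ≈ 2.7581e+9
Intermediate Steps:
a = -402372/25897 (a = 402372*(-1/25897) = -402372/25897 ≈ -15.537)
(N(-435) + 6167)*(a + U) = (-1*(-435) + 6167)*(-402372/25897 + 417782) = (435 + 6167)*(10818898082/25897) = 6602*(10818898082/25897) = 71426365137364/25897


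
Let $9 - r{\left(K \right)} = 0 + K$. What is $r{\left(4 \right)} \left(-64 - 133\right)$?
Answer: $-985$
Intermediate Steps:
$r{\left(K \right)} = 9 - K$ ($r{\left(K \right)} = 9 - \left(0 + K\right) = 9 - K$)
$r{\left(4 \right)} \left(-64 - 133\right) = \left(9 - 4\right) \left(-64 - 133\right) = \left(9 - 4\right) \left(-197\right) = 5 \left(-197\right) = -985$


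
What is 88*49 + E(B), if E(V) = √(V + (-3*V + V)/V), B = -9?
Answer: 4312 + I*√11 ≈ 4312.0 + 3.3166*I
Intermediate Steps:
E(V) = √(-2 + V) (E(V) = √(V + (-2*V)/V) = √(V - 2) = √(-2 + V))
88*49 + E(B) = 88*49 + √(-2 - 9) = 4312 + √(-11) = 4312 + I*√11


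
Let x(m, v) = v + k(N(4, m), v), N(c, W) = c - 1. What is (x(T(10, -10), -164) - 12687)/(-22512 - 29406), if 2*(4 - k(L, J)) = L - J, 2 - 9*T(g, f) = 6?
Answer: 25861/103836 ≈ 0.24906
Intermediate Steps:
T(g, f) = -4/9 (T(g, f) = 2/9 - ⅑*6 = 2/9 - ⅔ = -4/9)
N(c, W) = -1 + c
k(L, J) = 4 + J/2 - L/2 (k(L, J) = 4 - (L - J)/2 = 4 + (J/2 - L/2) = 4 + J/2 - L/2)
x(m, v) = 5/2 + 3*v/2 (x(m, v) = v + (4 + v/2 - (-1 + 4)/2) = v + (4 + v/2 - ½*3) = v + (4 + v/2 - 3/2) = v + (5/2 + v/2) = 5/2 + 3*v/2)
(x(T(10, -10), -164) - 12687)/(-22512 - 29406) = ((5/2 + (3/2)*(-164)) - 12687)/(-22512 - 29406) = ((5/2 - 246) - 12687)/(-51918) = (-487/2 - 12687)*(-1/51918) = -25861/2*(-1/51918) = 25861/103836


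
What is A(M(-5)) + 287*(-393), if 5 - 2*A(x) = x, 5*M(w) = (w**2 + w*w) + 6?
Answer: -1127941/10 ≈ -1.1279e+5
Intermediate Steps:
M(w) = 6/5 + 2*w**2/5 (M(w) = ((w**2 + w*w) + 6)/5 = ((w**2 + w**2) + 6)/5 = (2*w**2 + 6)/5 = (6 + 2*w**2)/5 = 6/5 + 2*w**2/5)
A(x) = 5/2 - x/2
A(M(-5)) + 287*(-393) = (5/2 - (6/5 + (2/5)*(-5)**2)/2) + 287*(-393) = (5/2 - (6/5 + (2/5)*25)/2) - 112791 = (5/2 - (6/5 + 10)/2) - 112791 = (5/2 - 1/2*56/5) - 112791 = (5/2 - 28/5) - 112791 = -31/10 - 112791 = -1127941/10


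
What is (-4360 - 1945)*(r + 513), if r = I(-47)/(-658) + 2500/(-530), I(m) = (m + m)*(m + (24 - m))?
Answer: -1196972725/371 ≈ -3.2263e+6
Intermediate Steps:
I(m) = 48*m (I(m) = (2*m)*24 = 48*m)
r = -478/371 (r = (48*(-47))/(-658) + 2500/(-530) = -2256*(-1/658) + 2500*(-1/530) = 24/7 - 250/53 = -478/371 ≈ -1.2884)
(-4360 - 1945)*(r + 513) = (-4360 - 1945)*(-478/371 + 513) = -6305*189845/371 = -1196972725/371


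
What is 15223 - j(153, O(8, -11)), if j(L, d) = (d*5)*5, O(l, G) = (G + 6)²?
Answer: 14598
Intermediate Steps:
O(l, G) = (6 + G)²
j(L, d) = 25*d (j(L, d) = (5*d)*5 = 25*d)
15223 - j(153, O(8, -11)) = 15223 - 25*(6 - 11)² = 15223 - 25*(-5)² = 15223 - 25*25 = 15223 - 1*625 = 15223 - 625 = 14598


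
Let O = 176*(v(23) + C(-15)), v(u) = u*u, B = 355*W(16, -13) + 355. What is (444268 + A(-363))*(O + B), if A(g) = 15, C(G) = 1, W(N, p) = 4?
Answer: 42231320565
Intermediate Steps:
B = 1775 (B = 355*4 + 355 = 1420 + 355 = 1775)
v(u) = u²
O = 93280 (O = 176*(23² + 1) = 176*(529 + 1) = 176*530 = 93280)
(444268 + A(-363))*(O + B) = (444268 + 15)*(93280 + 1775) = 444283*95055 = 42231320565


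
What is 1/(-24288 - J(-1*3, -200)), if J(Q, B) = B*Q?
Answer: -1/24888 ≈ -4.0180e-5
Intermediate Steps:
1/(-24288 - J(-1*3, -200)) = 1/(-24288 - (-200)*(-1*3)) = 1/(-24288 - (-200)*(-3)) = 1/(-24288 - 1*600) = 1/(-24288 - 600) = 1/(-24888) = -1/24888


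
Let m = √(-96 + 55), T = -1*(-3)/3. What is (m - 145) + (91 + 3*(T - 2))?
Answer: -57 + I*√41 ≈ -57.0 + 6.4031*I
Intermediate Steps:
T = 1 (T = 3*(⅓) = 1)
m = I*√41 (m = √(-41) = I*√41 ≈ 6.4031*I)
(m - 145) + (91 + 3*(T - 2)) = (I*√41 - 145) + (91 + 3*(1 - 2)) = (-145 + I*√41) + (91 + 3*(-1)) = (-145 + I*√41) + (91 - 3) = (-145 + I*√41) + 88 = -57 + I*√41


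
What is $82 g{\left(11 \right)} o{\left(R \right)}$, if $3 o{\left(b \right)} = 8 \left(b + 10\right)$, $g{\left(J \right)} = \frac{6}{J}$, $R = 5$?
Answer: $\frac{19680}{11} \approx 1789.1$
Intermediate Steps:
$o{\left(b \right)} = \frac{80}{3} + \frac{8 b}{3}$ ($o{\left(b \right)} = \frac{8 \left(b + 10\right)}{3} = \frac{8 \left(10 + b\right)}{3} = \frac{80 + 8 b}{3} = \frac{80}{3} + \frac{8 b}{3}$)
$82 g{\left(11 \right)} o{\left(R \right)} = 82 \cdot \frac{6}{11} \left(\frac{80}{3} + \frac{8}{3} \cdot 5\right) = 82 \cdot 6 \cdot \frac{1}{11} \left(\frac{80}{3} + \frac{40}{3}\right) = 82 \cdot \frac{6}{11} \cdot 40 = \frac{492}{11} \cdot 40 = \frac{19680}{11}$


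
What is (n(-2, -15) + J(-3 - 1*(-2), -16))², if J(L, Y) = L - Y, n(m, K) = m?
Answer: 169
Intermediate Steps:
(n(-2, -15) + J(-3 - 1*(-2), -16))² = (-2 + ((-3 - 1*(-2)) - 1*(-16)))² = (-2 + ((-3 + 2) + 16))² = (-2 + (-1 + 16))² = (-2 + 15)² = 13² = 169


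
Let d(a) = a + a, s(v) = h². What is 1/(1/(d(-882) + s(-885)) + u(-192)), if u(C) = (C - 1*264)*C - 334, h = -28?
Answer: 980/85473639 ≈ 1.1466e-5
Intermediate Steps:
u(C) = -334 + C*(-264 + C) (u(C) = (C - 264)*C - 334 = (-264 + C)*C - 334 = C*(-264 + C) - 334 = -334 + C*(-264 + C))
s(v) = 784 (s(v) = (-28)² = 784)
d(a) = 2*a
1/(1/(d(-882) + s(-885)) + u(-192)) = 1/(1/(2*(-882) + 784) + (-334 + (-192)² - 264*(-192))) = 1/(1/(-1764 + 784) + (-334 + 36864 + 50688)) = 1/(1/(-980) + 87218) = 1/(-1/980 + 87218) = 1/(85473639/980) = 980/85473639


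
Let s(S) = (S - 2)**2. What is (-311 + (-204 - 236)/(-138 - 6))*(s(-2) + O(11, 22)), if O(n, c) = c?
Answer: -105317/9 ≈ -11702.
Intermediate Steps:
s(S) = (-2 + S)**2
(-311 + (-204 - 236)/(-138 - 6))*(s(-2) + O(11, 22)) = (-311 + (-204 - 236)/(-138 - 6))*((-2 - 2)**2 + 22) = (-311 - 440/(-144))*((-4)**2 + 22) = (-311 - 440*(-1/144))*(16 + 22) = (-311 + 55/18)*38 = -5543/18*38 = -105317/9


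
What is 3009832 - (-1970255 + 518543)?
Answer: 4461544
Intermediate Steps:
3009832 - (-1970255 + 518543) = 3009832 - 1*(-1451712) = 3009832 + 1451712 = 4461544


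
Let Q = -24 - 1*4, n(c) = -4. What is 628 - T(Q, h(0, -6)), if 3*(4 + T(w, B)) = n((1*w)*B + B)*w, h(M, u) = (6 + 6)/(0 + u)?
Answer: 1784/3 ≈ 594.67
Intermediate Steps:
Q = -28 (Q = -24 - 4 = -28)
h(M, u) = 12/u
T(w, B) = -4 - 4*w/3 (T(w, B) = -4 + (-4*w)/3 = -4 - 4*w/3)
628 - T(Q, h(0, -6)) = 628 - (-4 - 4/3*(-28)) = 628 - (-4 + 112/3) = 628 - 1*100/3 = 628 - 100/3 = 1784/3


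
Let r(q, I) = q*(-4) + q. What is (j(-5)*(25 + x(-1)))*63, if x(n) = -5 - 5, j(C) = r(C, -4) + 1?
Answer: 15120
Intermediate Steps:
r(q, I) = -3*q (r(q, I) = -4*q + q = -3*q)
j(C) = 1 - 3*C (j(C) = -3*C + 1 = 1 - 3*C)
x(n) = -10
(j(-5)*(25 + x(-1)))*63 = ((1 - 3*(-5))*(25 - 10))*63 = ((1 + 15)*15)*63 = (16*15)*63 = 240*63 = 15120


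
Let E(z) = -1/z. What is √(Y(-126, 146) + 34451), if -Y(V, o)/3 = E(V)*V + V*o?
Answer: √89642 ≈ 299.40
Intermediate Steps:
Y(V, o) = 3 - 3*V*o (Y(V, o) = -3*((-1/V)*V + V*o) = -3*(-1 + V*o) = 3 - 3*V*o)
√(Y(-126, 146) + 34451) = √((3 - 3*(-126)*146) + 34451) = √((3 + 55188) + 34451) = √(55191 + 34451) = √89642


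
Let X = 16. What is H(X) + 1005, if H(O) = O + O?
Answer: 1037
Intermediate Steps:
H(O) = 2*O
H(X) + 1005 = 2*16 + 1005 = 32 + 1005 = 1037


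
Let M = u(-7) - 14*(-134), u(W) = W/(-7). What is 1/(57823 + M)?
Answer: 1/59700 ≈ 1.6750e-5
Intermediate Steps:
u(W) = -W/7 (u(W) = W*(-⅐) = -W/7)
M = 1877 (M = -⅐*(-7) - 14*(-134) = 1 + 1876 = 1877)
1/(57823 + M) = 1/(57823 + 1877) = 1/59700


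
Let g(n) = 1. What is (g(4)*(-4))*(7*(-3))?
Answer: 84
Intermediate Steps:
(g(4)*(-4))*(7*(-3)) = (1*(-4))*(7*(-3)) = -4*(-21) = 84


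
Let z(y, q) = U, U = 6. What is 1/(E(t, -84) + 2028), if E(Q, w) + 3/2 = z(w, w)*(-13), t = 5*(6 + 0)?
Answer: 2/3897 ≈ 0.00051322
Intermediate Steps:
z(y, q) = 6
t = 30 (t = 5*6 = 30)
E(Q, w) = -159/2 (E(Q, w) = -3/2 + 6*(-13) = -3/2 - 78 = -159/2)
1/(E(t, -84) + 2028) = 1/(-159/2 + 2028) = 1/(3897/2) = 2/3897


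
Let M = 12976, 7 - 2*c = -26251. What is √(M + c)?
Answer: √26105 ≈ 161.57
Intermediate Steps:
c = 13129 (c = 7/2 - ½*(-26251) = 7/2 + 26251/2 = 13129)
√(M + c) = √(12976 + 13129) = √26105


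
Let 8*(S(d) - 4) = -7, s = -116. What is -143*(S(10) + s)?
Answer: 129129/8 ≈ 16141.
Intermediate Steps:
S(d) = 25/8 (S(d) = 4 + (⅛)*(-7) = 4 - 7/8 = 25/8)
-143*(S(10) + s) = -143*(25/8 - 116) = -143*(-903/8) = 129129/8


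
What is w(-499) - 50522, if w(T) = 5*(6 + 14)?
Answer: -50422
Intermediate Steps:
w(T) = 100 (w(T) = 5*20 = 100)
w(-499) - 50522 = 100 - 50522 = -50422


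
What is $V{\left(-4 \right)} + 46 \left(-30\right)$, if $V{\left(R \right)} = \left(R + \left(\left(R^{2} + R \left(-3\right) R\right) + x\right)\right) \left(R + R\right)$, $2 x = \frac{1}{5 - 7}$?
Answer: $-1090$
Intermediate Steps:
$x = - \frac{1}{4}$ ($x = \frac{1}{2 \left(5 - 7\right)} = \frac{1}{2 \left(-2\right)} = \frac{1}{2} \left(- \frac{1}{2}\right) = - \frac{1}{4} \approx -0.25$)
$V{\left(R \right)} = 2 R \left(- \frac{1}{4} + R - 2 R^{2}\right)$ ($V{\left(R \right)} = \left(R - \left(\frac{1}{4} - R^{2} - R \left(-3\right) R\right)\right) \left(R + R\right) = \left(R - \left(\frac{1}{4} - R^{2} - - 3 R R\right)\right) 2 R = \left(R + \left(\left(R^{2} - 3 R^{2}\right) - \frac{1}{4}\right)\right) 2 R = \left(R - \left(\frac{1}{4} + 2 R^{2}\right)\right) 2 R = \left(- \frac{1}{4} + R - 2 R^{2}\right) 2 R = 2 R \left(- \frac{1}{4} + R - 2 R^{2}\right)$)
$V{\left(-4 \right)} + 46 \left(-30\right) = \frac{1}{2} \left(-4\right) \left(-1 - 8 \left(-4\right)^{2} + 4 \left(-4\right)\right) + 46 \left(-30\right) = \frac{1}{2} \left(-4\right) \left(-1 - 128 - 16\right) - 1380 = \frac{1}{2} \left(-4\right) \left(-145\right) - 1380 = 290 - 1380 = -1090$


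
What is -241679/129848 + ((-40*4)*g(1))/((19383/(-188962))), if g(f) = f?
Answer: 3921129580103/2516843784 ≈ 1558.0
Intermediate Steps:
-241679/129848 + ((-40*4)*g(1))/((19383/(-188962))) = -241679/129848 + (-40*4*1)/((19383/(-188962))) = -241679*1/129848 + (-160*1)/((19383*(-1/188962))) = -241679/129848 - 160/(-19383/188962) = -241679/129848 - 160*(-188962/19383) = -241679/129848 + 30233920/19383 = 3921129580103/2516843784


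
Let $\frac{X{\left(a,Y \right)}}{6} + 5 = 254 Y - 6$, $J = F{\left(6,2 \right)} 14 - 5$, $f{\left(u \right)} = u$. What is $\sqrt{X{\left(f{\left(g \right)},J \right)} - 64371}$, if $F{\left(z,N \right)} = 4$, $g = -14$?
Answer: $\sqrt{13287} \approx 115.27$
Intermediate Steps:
$J = 51$ ($J = 4 \cdot 14 - 5 = 56 - 5 = 51$)
$X{\left(a,Y \right)} = -66 + 1524 Y$ ($X{\left(a,Y \right)} = -30 + 6 \left(254 Y - 6\right) = -30 + 6 \left(-6 + 254 Y\right) = -30 + \left(-36 + 1524 Y\right) = -66 + 1524 Y$)
$\sqrt{X{\left(f{\left(g \right)},J \right)} - 64371} = \sqrt{\left(-66 + 1524 \cdot 51\right) - 64371} = \sqrt{\left(-66 + 77724\right) - 64371} = \sqrt{77658 - 64371} = \sqrt{13287}$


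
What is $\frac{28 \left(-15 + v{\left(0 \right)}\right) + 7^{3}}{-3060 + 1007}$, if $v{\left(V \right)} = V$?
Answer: $\frac{77}{2053} \approx 0.037506$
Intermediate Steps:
$\frac{28 \left(-15 + v{\left(0 \right)}\right) + 7^{3}}{-3060 + 1007} = \frac{28 \left(-15 + 0\right) + 7^{3}}{-3060 + 1007} = \frac{28 \left(-15\right) + 343}{-2053} = \left(-420 + 343\right) \left(- \frac{1}{2053}\right) = \left(-77\right) \left(- \frac{1}{2053}\right) = \frac{77}{2053}$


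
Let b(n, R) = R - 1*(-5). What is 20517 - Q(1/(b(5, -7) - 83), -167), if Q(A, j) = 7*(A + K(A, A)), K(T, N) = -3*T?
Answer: 1743931/85 ≈ 20517.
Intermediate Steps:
b(n, R) = 5 + R (b(n, R) = R + 5 = 5 + R)
Q(A, j) = -14*A (Q(A, j) = 7*(A - 3*A) = 7*(-2*A) = -14*A)
20517 - Q(1/(b(5, -7) - 83), -167) = 20517 - (-14)/((5 - 7) - 83) = 20517 - (-14)/(-2 - 83) = 20517 - (-14)/(-85) = 20517 - (-14)*(-1)/85 = 20517 - 1*14/85 = 20517 - 14/85 = 1743931/85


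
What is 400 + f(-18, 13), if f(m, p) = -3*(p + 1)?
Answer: 358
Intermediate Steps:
f(m, p) = -3 - 3*p (f(m, p) = -3*(1 + p) = -3 - 3*p)
400 + f(-18, 13) = 400 + (-3 - 3*13) = 400 + (-3 - 39) = 400 - 42 = 358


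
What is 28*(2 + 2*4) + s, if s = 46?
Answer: 326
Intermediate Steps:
28*(2 + 2*4) + s = 28*(2 + 2*4) + 46 = 28*(2 + 8) + 46 = 28*10 + 46 = 280 + 46 = 326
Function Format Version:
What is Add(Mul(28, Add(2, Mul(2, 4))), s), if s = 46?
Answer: 326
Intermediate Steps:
Add(Mul(28, Add(2, Mul(2, 4))), s) = Add(Mul(28, Add(2, Mul(2, 4))), 46) = Add(Mul(28, Add(2, 8)), 46) = Add(Mul(28, 10), 46) = Add(280, 46) = 326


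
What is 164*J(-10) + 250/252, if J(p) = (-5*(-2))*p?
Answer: -2066275/126 ≈ -16399.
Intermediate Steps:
J(p) = 10*p
164*J(-10) + 250/252 = 164*(10*(-10)) + 250/252 = 164*(-100) + 250*(1/252) = -16400 + 125/126 = -2066275/126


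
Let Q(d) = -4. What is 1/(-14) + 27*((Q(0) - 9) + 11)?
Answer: -757/14 ≈ -54.071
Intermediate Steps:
1/(-14) + 27*((Q(0) - 9) + 11) = 1/(-14) + 27*((-4 - 9) + 11) = -1/14 + 27*(-13 + 11) = -1/14 + 27*(-2) = -1/14 - 54 = -757/14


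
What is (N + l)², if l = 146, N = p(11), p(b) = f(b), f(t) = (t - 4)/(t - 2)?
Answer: 1745041/81 ≈ 21544.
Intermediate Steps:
f(t) = (-4 + t)/(-2 + t)
p(b) = (-4 + b)/(-2 + b)
N = 7/9 (N = (-4 + 11)/(-2 + 11) = 7/9 ≈ 0.77778)
(N + l)² = (7/9 + 146)² = (1321/9)² = 1745041/81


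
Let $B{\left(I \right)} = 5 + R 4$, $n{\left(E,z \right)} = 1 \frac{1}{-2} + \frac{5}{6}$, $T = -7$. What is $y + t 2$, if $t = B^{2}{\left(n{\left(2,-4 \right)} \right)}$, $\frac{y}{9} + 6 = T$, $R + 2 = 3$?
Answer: $45$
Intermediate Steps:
$R = 1$ ($R = -2 + 3 = 1$)
$n{\left(E,z \right)} = \frac{1}{3}$ ($n{\left(E,z \right)} = 1 \left(- \frac{1}{2}\right) + 5 \cdot \frac{1}{6} = - \frac{1}{2} + \frac{5}{6} = \frac{1}{3}$)
$B{\left(I \right)} = 9$ ($B{\left(I \right)} = 5 + 1 \cdot 4 = 5 + 4 = 9$)
$y = -117$ ($y = -54 + 9 \left(-7\right) = -54 - 63 = -117$)
$t = 81$ ($t = 9^{2} = 81$)
$y + t 2 = -117 + 81 \cdot 2 = -117 + 162 = 45$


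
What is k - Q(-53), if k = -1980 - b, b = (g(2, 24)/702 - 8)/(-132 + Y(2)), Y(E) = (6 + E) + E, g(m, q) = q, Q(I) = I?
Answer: -13753465/7137 ≈ -1927.1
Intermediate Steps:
Y(E) = 6 + 2*E
b = 466/7137 (b = (24/702 - 8)/(-132 + (6 + 2*2)) = (24*(1/702) - 8)/(-132 + (6 + 4)) = (4/117 - 8)/(-132 + 10) = -932/117/(-122) = -932/117*(-1/122) = 466/7137 ≈ 0.065294)
k = -14131726/7137 (k = -1980 - 1*466/7137 = -1980 - 466/7137 = -14131726/7137 ≈ -1980.1)
k - Q(-53) = -14131726/7137 - 1*(-53) = -14131726/7137 + 53 = -13753465/7137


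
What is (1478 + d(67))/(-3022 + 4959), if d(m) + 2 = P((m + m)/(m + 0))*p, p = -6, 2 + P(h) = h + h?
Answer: 1464/1937 ≈ 0.75581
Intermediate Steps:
P(h) = -2 + 2*h (P(h) = -2 + (h + h) = -2 + 2*h)
d(m) = -14 (d(m) = -2 + (-2 + 2*((m + m)/(m + 0)))*(-6) = -2 + (-2 + 2*((2*m)/m))*(-6) = -2 + (-2 + 2*2)*(-6) = -2 + (-2 + 4)*(-6) = -2 + 2*(-6) = -2 - 12 = -14)
(1478 + d(67))/(-3022 + 4959) = (1478 - 14)/(-3022 + 4959) = 1464/1937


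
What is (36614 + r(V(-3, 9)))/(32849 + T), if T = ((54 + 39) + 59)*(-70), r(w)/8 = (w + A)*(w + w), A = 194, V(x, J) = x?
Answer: 27446/22209 ≈ 1.2358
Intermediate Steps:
r(w) = 16*w*(194 + w) (r(w) = 8*((w + 194)*(w + w)) = 8*((194 + w)*(2*w)) = 8*(2*w*(194 + w)) = 16*w*(194 + w))
T = -10640 (T = (93 + 59)*(-70) = 152*(-70) = -10640)
(36614 + r(V(-3, 9)))/(32849 + T) = (36614 + 16*(-3)*(194 - 3))/(32849 - 10640) = (36614 + 16*(-3)*191)/22209 = (36614 - 9168)*(1/22209) = 27446*(1/22209) = 27446/22209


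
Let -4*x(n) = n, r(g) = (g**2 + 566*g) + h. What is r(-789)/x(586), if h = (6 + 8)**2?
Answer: -352286/293 ≈ -1202.3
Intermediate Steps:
h = 196 (h = 14**2 = 196)
r(g) = 196 + g**2 + 566*g (r(g) = (g**2 + 566*g) + 196 = 196 + g**2 + 566*g)
x(n) = -n/4
r(-789)/x(586) = (196 + (-789)**2 + 566*(-789))/((-1/4*586)) = (196 + 622521 - 446574)/(-293/2) = 176143*(-2/293) = -352286/293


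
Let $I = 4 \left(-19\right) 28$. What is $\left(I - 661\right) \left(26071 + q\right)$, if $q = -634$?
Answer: $-70943793$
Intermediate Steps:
$I = -2128$ ($I = \left(-76\right) 28 = -2128$)
$\left(I - 661\right) \left(26071 + q\right) = \left(-2128 - 661\right) \left(26071 - 634\right) = \left(-2789\right) 25437 = -70943793$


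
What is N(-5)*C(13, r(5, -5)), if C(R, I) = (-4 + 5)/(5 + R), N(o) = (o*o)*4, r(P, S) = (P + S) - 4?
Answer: 50/9 ≈ 5.5556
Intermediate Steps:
r(P, S) = -4 + P + S
N(o) = 4*o**2 (N(o) = o**2*4 = 4*o**2)
C(R, I) = 1/(5 + R)
N(-5)*C(13, r(5, -5)) = (4*(-5)**2)/(5 + 13) = (4*25)/18 = 100*(1/18) = 50/9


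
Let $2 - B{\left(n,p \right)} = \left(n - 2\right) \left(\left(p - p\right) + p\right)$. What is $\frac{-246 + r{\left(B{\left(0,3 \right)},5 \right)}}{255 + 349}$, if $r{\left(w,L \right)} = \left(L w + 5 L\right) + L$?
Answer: $- \frac{44}{151} \approx -0.29139$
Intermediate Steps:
$B{\left(n,p \right)} = 2 - p \left(-2 + n\right)$ ($B{\left(n,p \right)} = 2 - \left(n - 2\right) \left(\left(p - p\right) + p\right) = 2 - \left(-2 + n\right) \left(0 + p\right) = 2 - \left(-2 + n\right) p = 2 - p \left(-2 + n\right)$)
$r{\left(w,L \right)} = 6 L + L w$ ($r{\left(w,L \right)} = \left(5 L + L w\right) + L = 6 L + L w$)
$\frac{-246 + r{\left(B{\left(0,3 \right)},5 \right)}}{255 + 349} = \frac{-246 + 5 \left(6 + \left(2 + 2 \cdot 3 - 0 \cdot 3\right)\right)}{255 + 349} = \frac{-246 + 5 \left(6 + \left(2 + 6 + 0\right)\right)}{604} = \left(-246 + 5 \left(6 + 8\right)\right) \frac{1}{604} = \left(-246 + 5 \cdot 14\right) \frac{1}{604} = \left(-246 + 70\right) \frac{1}{604} = \left(-176\right) \frac{1}{604} = - \frac{44}{151}$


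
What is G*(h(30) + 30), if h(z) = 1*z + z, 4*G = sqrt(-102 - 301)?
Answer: 45*I*sqrt(403)/2 ≈ 451.68*I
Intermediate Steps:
G = I*sqrt(403)/4 (G = sqrt(-102 - 301)/4 = sqrt(-403)/4 = (I*sqrt(403))/4 = I*sqrt(403)/4 ≈ 5.0187*I)
h(z) = 2*z (h(z) = z + z = 2*z)
G*(h(30) + 30) = (I*sqrt(403)/4)*(2*30 + 30) = (I*sqrt(403)/4)*(60 + 30) = (I*sqrt(403)/4)*90 = 45*I*sqrt(403)/2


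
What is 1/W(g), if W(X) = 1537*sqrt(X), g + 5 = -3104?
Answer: -I*sqrt(3109)/4778533 ≈ -1.1669e-5*I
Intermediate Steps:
g = -3109 (g = -5 - 3104 = -3109)
1/W(g) = 1/(1537*sqrt(-3109)) = 1/(1537*(I*sqrt(3109))) = 1/(1537*I*sqrt(3109)) = -I*sqrt(3109)/4778533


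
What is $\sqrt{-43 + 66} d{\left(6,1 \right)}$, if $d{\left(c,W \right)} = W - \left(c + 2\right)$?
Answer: $- 7 \sqrt{23} \approx -33.571$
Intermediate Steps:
$d{\left(c,W \right)} = -2 + W - c$ ($d{\left(c,W \right)} = W - \left(2 + c\right) = -2 + W - c$)
$\sqrt{-43 + 66} d{\left(6,1 \right)} = \sqrt{-43 + 66} \left(-2 + 1 - 6\right) = \sqrt{23} \left(-2 + 1 - 6\right) = \sqrt{23} \left(-7\right) = - 7 \sqrt{23}$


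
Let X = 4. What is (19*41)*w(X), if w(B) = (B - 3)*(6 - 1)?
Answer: 3895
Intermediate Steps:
w(B) = -15 + 5*B (w(B) = (-3 + B)*5 = -15 + 5*B)
(19*41)*w(X) = (19*41)*(-15 + 5*4) = 779*(-15 + 20) = 779*5 = 3895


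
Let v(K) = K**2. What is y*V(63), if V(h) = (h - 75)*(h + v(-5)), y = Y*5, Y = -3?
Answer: 15840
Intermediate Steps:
y = -15 (y = -3*5 = -15)
V(h) = (-75 + h)*(25 + h) (V(h) = (h - 75)*(h + (-5)**2) = (-75 + h)*(h + 25) = (-75 + h)*(25 + h))
y*V(63) = -15*(-1875 + 63**2 - 50*63) = -15*(-1875 + 3969 - 3150) = -15*(-1056) = 15840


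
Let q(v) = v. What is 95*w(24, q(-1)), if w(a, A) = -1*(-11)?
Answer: 1045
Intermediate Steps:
w(a, A) = 11
95*w(24, q(-1)) = 95*11 = 1045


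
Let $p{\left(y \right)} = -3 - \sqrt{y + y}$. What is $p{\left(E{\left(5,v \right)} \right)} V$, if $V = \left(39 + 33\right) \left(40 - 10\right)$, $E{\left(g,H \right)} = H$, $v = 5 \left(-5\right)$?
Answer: $-6480 - 10800 i \sqrt{2} \approx -6480.0 - 15274.0 i$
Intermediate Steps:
$v = -25$
$p{\left(y \right)} = -3 - \sqrt{2} \sqrt{y}$ ($p{\left(y \right)} = -3 - \sqrt{2 y} = -3 - \sqrt{2} \sqrt{y}$)
$V = 2160$ ($V = 72 \cdot 30 = 2160$)
$p{\left(E{\left(5,v \right)} \right)} V = \left(-3 - \sqrt{2} \sqrt{-25}\right) 2160 = \left(-3 - \sqrt{2} \cdot 5 i\right) 2160 = \left(-3 - 5 i \sqrt{2}\right) 2160 = -6480 - 10800 i \sqrt{2}$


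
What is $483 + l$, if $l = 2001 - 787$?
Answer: $1697$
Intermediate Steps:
$l = 1214$
$483 + l = 483 + 1214 = 1697$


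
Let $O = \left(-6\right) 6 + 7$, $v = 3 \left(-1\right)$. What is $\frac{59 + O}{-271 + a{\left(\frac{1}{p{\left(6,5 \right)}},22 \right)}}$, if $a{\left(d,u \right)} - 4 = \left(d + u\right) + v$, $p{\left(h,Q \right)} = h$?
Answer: $- \frac{180}{1487} \approx -0.12105$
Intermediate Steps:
$v = -3$
$O = -29$ ($O = -36 + 7 = -29$)
$a{\left(d,u \right)} = 1 + d + u$ ($a{\left(d,u \right)} = 4 - \left(3 - d - u\right) = 4 + \left(-3 + d + u\right) = 1 + d + u$)
$\frac{59 + O}{-271 + a{\left(\frac{1}{p{\left(6,5 \right)}},22 \right)}} = \frac{59 - 29}{-271 + \left(1 + \frac{1}{6} + 22\right)} = \frac{30}{-271 + \left(1 + \frac{1}{6} + 22\right)} = \frac{30}{-271 + \frac{139}{6}} = \frac{30}{- \frac{1487}{6}} = 30 \left(- \frac{6}{1487}\right) = - \frac{180}{1487}$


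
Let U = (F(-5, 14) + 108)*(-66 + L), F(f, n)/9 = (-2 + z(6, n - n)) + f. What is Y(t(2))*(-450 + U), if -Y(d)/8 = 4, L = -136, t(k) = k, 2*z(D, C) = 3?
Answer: 392544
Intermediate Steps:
z(D, C) = 3/2 (z(D, C) = (1/2)*3 = 3/2)
Y(d) = -32 (Y(d) = -8*4 = -32)
F(f, n) = -9/2 + 9*f (F(f, n) = 9*((-2 + 3/2) + f) = 9*(-1/2 + f) = -9/2 + 9*f)
U = -11817 (U = ((-9/2 + 9*(-5)) + 108)*(-66 - 136) = ((-9/2 - 45) + 108)*(-202) = (-99/2 + 108)*(-202) = (117/2)*(-202) = -11817)
Y(t(2))*(-450 + U) = -32*(-450 - 11817) = -32*(-12267) = 392544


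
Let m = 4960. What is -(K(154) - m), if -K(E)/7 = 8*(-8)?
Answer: 4512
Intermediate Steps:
K(E) = 448 (K(E) = -56*(-8) = -7*(-64) = 448)
-(K(154) - m) = -(448 - 1*4960) = -(448 - 4960) = -1*(-4512) = 4512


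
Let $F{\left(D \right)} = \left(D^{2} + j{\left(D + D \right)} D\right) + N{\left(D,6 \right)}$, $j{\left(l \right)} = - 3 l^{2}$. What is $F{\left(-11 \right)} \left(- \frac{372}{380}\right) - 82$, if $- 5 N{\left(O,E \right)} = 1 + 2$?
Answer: $- \frac{7521916}{475} \approx -15836.0$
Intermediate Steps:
$N{\left(O,E \right)} = - \frac{3}{5}$ ($N{\left(O,E \right)} = - \frac{1 + 2}{5} = \left(- \frac{1}{5}\right) 3 = - \frac{3}{5}$)
$F{\left(D \right)} = - \frac{3}{5} + D^{2} - 12 D^{3}$ ($F{\left(D \right)} = \left(D^{2} + - 3 \left(D + D\right)^{2} D\right) - \frac{3}{5} = \left(D^{2} + - 3 \left(2 D\right)^{2} D\right) - \frac{3}{5} = \left(D^{2} + - 3 \cdot 4 D^{2} D\right) - \frac{3}{5} = \left(D^{2} + - 12 D^{2} D\right) - \frac{3}{5} = \left(D^{2} - 12 D^{3}\right) - \frac{3}{5} = - \frac{3}{5} + D^{2} - 12 D^{3}$)
$F{\left(-11 \right)} \left(- \frac{372}{380}\right) - 82 = \left(- \frac{3}{5} + \left(-11\right)^{2} - 12 \left(-11\right)^{3}\right) \left(- \frac{372}{380}\right) - 82 = \left(- \frac{3}{5} + 121 - -15972\right) \left(\left(-372\right) \frac{1}{380}\right) - 82 = \left(- \frac{3}{5} + 121 + 15972\right) \left(- \frac{93}{95}\right) - 82 = \frac{80462}{5} \left(- \frac{93}{95}\right) - 82 = - \frac{7482966}{475} - 82 = - \frac{7521916}{475}$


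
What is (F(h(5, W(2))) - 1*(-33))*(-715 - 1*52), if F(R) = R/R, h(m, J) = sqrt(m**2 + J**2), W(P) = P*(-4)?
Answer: -26078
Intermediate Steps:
W(P) = -4*P
h(m, J) = sqrt(J**2 + m**2)
F(R) = 1
(F(h(5, W(2))) - 1*(-33))*(-715 - 1*52) = (1 - 1*(-33))*(-715 - 1*52) = (1 + 33)*(-715 - 52) = 34*(-767) = -26078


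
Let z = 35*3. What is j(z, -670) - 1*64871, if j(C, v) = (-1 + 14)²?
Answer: -64702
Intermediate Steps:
z = 105
j(C, v) = 169 (j(C, v) = 13² = 169)
j(z, -670) - 1*64871 = 169 - 1*64871 = 169 - 64871 = -64702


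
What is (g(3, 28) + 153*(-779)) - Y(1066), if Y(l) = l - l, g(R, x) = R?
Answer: -119184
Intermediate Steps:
Y(l) = 0
(g(3, 28) + 153*(-779)) - Y(1066) = (3 + 153*(-779)) - 1*0 = (3 - 119187) + 0 = -119184 + 0 = -119184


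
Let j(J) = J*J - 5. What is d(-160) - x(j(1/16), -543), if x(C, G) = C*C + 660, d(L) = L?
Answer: -55375361/65536 ≈ -844.96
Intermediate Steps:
j(J) = -5 + J² (j(J) = J² - 5 = -5 + J²)
x(C, G) = 660 + C² (x(C, G) = C² + 660 = 660 + C²)
d(-160) - x(j(1/16), -543) = -160 - (660 + (-5 + (1/16)²)²) = -160 - (660 + (-5 + 1/256)²) = -160 - (660 + (-1279/256)²) = -160 - (660 + 1635841/65536) = -160 - 1*44889601/65536 = -160 - 44889601/65536 = -55375361/65536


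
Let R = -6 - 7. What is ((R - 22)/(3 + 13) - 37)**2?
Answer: 393129/256 ≈ 1535.7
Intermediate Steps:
R = -13
((R - 22)/(3 + 13) - 37)**2 = ((-13 - 22)/(3 + 13) - 37)**2 = (-35/16 - 37)**2 = (-627/16)**2 = 393129/256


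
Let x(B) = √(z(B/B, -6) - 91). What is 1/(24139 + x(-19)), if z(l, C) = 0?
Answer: 24139/582691412 - I*√91/582691412 ≈ 4.1427e-5 - 1.6371e-8*I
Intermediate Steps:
x(B) = I*√91 (x(B) = √(0 - 91) = √(-91) = I*√91)
1/(24139 + x(-19)) = 1/(24139 + I*√91)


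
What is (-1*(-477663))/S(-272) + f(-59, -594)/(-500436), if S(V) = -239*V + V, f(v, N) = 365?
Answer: 59754033107/8099056224 ≈ 7.3779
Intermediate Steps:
S(V) = -238*V
(-1*(-477663))/S(-272) + f(-59, -594)/(-500436) = (-1*(-477663))/((-238*(-272))) + 365/(-500436) = 477663/64736 + 365*(-1/500436) = 477663*(1/64736) - 365/500436 = 477663/64736 - 365/500436 = 59754033107/8099056224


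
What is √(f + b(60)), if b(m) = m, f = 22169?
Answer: √22229 ≈ 149.09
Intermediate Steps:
√(f + b(60)) = √(22169 + 60) = √22229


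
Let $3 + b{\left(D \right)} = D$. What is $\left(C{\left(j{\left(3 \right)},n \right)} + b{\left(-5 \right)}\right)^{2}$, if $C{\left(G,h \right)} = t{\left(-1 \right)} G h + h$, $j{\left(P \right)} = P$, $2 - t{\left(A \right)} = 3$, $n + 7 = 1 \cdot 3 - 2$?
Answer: $16$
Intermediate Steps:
$n = -6$ ($n = -7 + \left(1 \cdot 3 - 2\right) = -7 + \left(3 - 2\right) = -7 + 1 = -6$)
$b{\left(D \right)} = -3 + D$
$t{\left(A \right)} = -1$ ($t{\left(A \right)} = 2 - 3 = -1$)
$C{\left(G,h \right)} = h - G h$ ($C{\left(G,h \right)} = - G h + h = h - G h$)
$\left(C{\left(j{\left(3 \right)},n \right)} + b{\left(-5 \right)}\right)^{2} = \left(- 6 \left(1 - 3\right) - 8\right)^{2} = \left(\left(-6\right) \left(-2\right) - 8\right)^{2} = \left(12 - 8\right)^{2} = 4^{2} = 16$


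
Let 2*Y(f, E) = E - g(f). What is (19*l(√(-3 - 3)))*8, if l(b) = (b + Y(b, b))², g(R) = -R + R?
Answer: -2052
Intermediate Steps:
g(R) = 0
Y(f, E) = E/2 (Y(f, E) = (E - 1*0)/2 = (E + 0)/2 = E/2)
l(b) = 9*b²/4 (l(b) = (b + b/2)² = (3*b/2)² = 9*b²/4)
(19*l(√(-3 - 3)))*8 = (19*(9*(√(-3 - 3))²/4))*8 = (19*(9*(√(-6))²/4))*8 = (19*(9*(I*√6)²/4))*8 = (19*((9/4)*(-6)))*8 = (19*(-27/2))*8 = -513/2*8 = -2052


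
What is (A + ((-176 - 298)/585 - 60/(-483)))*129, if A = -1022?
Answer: -1380610804/10465 ≈ -1.3193e+5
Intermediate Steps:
(A + ((-176 - 298)/585 - 60/(-483)))*129 = (-1022 + ((-176 - 298)/585 - 60/(-483)))*129 = (-1022 + (-474*1/585 - 60*(-1/483)))*129 = (-1022 + (-158/195 + 20/161))*129 = (-1022 - 21538/31395)*129 = -32107228/31395*129 = -1380610804/10465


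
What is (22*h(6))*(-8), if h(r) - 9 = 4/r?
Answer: -5104/3 ≈ -1701.3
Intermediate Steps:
h(r) = 9 + 4/r
(22*h(6))*(-8) = (22*(9 + 4/6))*(-8) = (22*(9 + 4*(1/6)))*(-8) = (22*(9 + 2/3))*(-8) = (22*(29/3))*(-8) = (638/3)*(-8) = -5104/3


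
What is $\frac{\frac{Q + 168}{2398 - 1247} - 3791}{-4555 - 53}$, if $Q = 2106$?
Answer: $\frac{4361167}{5303808} \approx 0.82227$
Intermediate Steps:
$\frac{\frac{Q + 168}{2398 - 1247} - 3791}{-4555 - 53} = \frac{\frac{2106 + 168}{2398 - 1247} - 3791}{-4555 - 53} = \frac{\frac{2274}{1151} - 3791}{-4608} = \left(2274 \cdot \frac{1}{1151} - 3791\right) \left(- \frac{1}{4608}\right) = \left(\frac{2274}{1151} - 3791\right) \left(- \frac{1}{4608}\right) = \left(- \frac{4361167}{1151}\right) \left(- \frac{1}{4608}\right) = \frac{4361167}{5303808}$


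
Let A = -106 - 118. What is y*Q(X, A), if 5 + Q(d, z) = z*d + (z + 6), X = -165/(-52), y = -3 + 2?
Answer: 12139/13 ≈ 933.77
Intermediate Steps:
y = -1
A = -224
X = 165/52 (X = -165*(-1/52) = 165/52 ≈ 3.1731)
Q(d, z) = 1 + z + d*z (Q(d, z) = -5 + (z*d + (z + 6)) = -5 + (d*z + (6 + z)) = -5 + (6 + z + d*z) = 1 + z + d*z)
y*Q(X, A) = -(1 - 224 + (165/52)*(-224)) = -(1 - 224 - 9240/13) = -1*(-12139/13) = 12139/13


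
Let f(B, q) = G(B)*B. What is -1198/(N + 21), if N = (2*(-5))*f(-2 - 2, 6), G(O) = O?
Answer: 1198/139 ≈ 8.6187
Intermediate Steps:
f(B, q) = B² (f(B, q) = B*B = B²)
N = -160 (N = (2*(-5))*(-2 - 2)² = -10*(-4)² = -10*16 = -160)
-1198/(N + 21) = -1198/(-160 + 21) = -1198/(-139) = -1/139*(-1198) = 1198/139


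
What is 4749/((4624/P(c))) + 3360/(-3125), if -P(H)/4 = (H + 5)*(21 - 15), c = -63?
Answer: 258032667/180625 ≈ 1428.6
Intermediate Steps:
P(H) = -120 - 24*H (P(H) = -4*(H + 5)*(21 - 15) = -4*(5 + H)*6 = -4*(30 + 6*H) = -120 - 24*H)
4749/((4624/P(c))) + 3360/(-3125) = 4749/((4624/(-120 - 24*(-63)))) + 3360/(-3125) = 4749/((4624/(-120 + 1512))) + 3360*(-1/3125) = 4749/((4624/1392)) - 672/625 = 4749/((4624*(1/1392))) - 672/625 = 4749/(289/87) - 672/625 = 4749*(87/289) - 672/625 = 413163/289 - 672/625 = 258032667/180625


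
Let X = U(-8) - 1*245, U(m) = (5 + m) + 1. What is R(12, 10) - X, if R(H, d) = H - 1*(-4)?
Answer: 263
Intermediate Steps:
R(H, d) = 4 + H (R(H, d) = H + 4 = 4 + H)
U(m) = 6 + m
X = -247 (X = (6 - 8) - 1*245 = -2 - 245 = -247)
R(12, 10) - X = (4 + 12) - 1*(-247) = 16 + 247 = 263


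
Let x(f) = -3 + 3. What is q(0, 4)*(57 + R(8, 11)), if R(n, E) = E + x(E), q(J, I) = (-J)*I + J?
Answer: 0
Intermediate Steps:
x(f) = 0
q(J, I) = J - I*J (q(J, I) = -I*J + J = J - I*J)
R(n, E) = E (R(n, E) = E + 0 = E)
q(0, 4)*(57 + R(8, 11)) = (0*(1 - 1*4))*(57 + 11) = (0*(1 - 4))*68 = (0*(-3))*68 = 0*68 = 0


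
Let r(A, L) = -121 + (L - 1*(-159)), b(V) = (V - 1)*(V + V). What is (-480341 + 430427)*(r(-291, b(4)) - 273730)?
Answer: 13659864552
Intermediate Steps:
b(V) = 2*V*(-1 + V) (b(V) = (-1 + V)*(2*V) = 2*V*(-1 + V))
r(A, L) = 38 + L (r(A, L) = -121 + (L + 159) = -121 + (159 + L) = 38 + L)
(-480341 + 430427)*(r(-291, b(4)) - 273730) = (-480341 + 430427)*((38 + 2*4*(-1 + 4)) - 273730) = -49914*((38 + 2*4*3) - 273730) = -49914*((38 + 24) - 273730) = -49914*(62 - 273730) = -49914*(-273668) = 13659864552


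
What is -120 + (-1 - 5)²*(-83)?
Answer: -3108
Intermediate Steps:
-120 + (-1 - 5)²*(-83) = -120 + (-6)²*(-83) = -120 + 36*(-83) = -120 - 2988 = -3108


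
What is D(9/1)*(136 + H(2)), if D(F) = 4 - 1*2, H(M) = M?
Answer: 276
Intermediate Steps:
D(F) = 2 (D(F) = 4 - 2 = 2)
D(9/1)*(136 + H(2)) = 2*(136 + 2) = 2*138 = 276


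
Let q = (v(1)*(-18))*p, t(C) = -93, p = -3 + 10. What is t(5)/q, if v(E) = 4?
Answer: 31/168 ≈ 0.18452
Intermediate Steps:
p = 7
q = -504 (q = (4*(-18))*7 = -72*7 = -504)
t(5)/q = -93/(-504) = -93*(-1/504) = 31/168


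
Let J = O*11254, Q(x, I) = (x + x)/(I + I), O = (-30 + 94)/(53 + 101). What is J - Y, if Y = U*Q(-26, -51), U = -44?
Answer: 18454616/3927 ≈ 4699.4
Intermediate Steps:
O = 32/77 (O = 64/154 = 64*(1/154) = 32/77 ≈ 0.41558)
Q(x, I) = x/I (Q(x, I) = (2*x)/((2*I)) = (2*x)*(1/(2*I)) = x/I)
J = 360128/77 (J = (32/77)*11254 = 360128/77 ≈ 4677.0)
Y = -1144/51 (Y = -(-1144)/(-51) = -(-1144)*(-1)/51 = -44*26/51 = -1144/51 ≈ -22.431)
J - Y = 360128/77 - 1*(-1144/51) = 360128/77 + 1144/51 = 18454616/3927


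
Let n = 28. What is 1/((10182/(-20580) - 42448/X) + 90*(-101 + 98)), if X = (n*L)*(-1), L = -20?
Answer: -3430/1187791 ≈ -0.0028877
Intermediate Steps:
X = 560 (X = (28*(-20))*(-1) = -560*(-1) = 560)
1/((10182/(-20580) - 42448/X) + 90*(-101 + 98)) = 1/((10182/(-20580) - 42448/560) + 90*(-101 + 98)) = 1/((10182*(-1/20580) - 42448*1/560) + 90*(-3)) = 1/((-1697/3430 - 379/5) - 270) = 1/(-261691/3430 - 270) = 1/(-1187791/3430) = -3430/1187791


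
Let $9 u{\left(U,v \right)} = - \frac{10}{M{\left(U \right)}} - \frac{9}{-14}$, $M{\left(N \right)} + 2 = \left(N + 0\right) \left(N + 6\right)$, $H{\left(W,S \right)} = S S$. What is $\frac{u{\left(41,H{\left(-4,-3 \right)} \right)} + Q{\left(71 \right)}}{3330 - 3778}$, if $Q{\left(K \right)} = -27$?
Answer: $\frac{186619}{3104640} \approx 0.06011$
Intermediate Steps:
$H{\left(W,S \right)} = S^{2}$
$M{\left(N \right)} = -2 + N \left(6 + N\right)$ ($M{\left(N \right)} = -2 + \left(N + 0\right) \left(N + 6\right) = -2 + N \left(6 + N\right)$)
$u{\left(U,v \right)} = \frac{1}{14} - \frac{10}{9 \left(-2 + U^{2} + 6 U\right)}$ ($u{\left(U,v \right)} = \frac{- \frac{10}{-2 + U^{2} + 6 U} - \frac{9}{-14}}{9} = \frac{- \frac{10}{-2 + U^{2} + 6 U} - - \frac{9}{14}}{9} = \frac{- \frac{10}{-2 + U^{2} + 6 U} + \frac{9}{14}}{9} = \frac{\frac{9}{14} - \frac{10}{-2 + U^{2} + 6 U}}{9} = \frac{1}{14} - \frac{10}{9 \left(-2 + U^{2} + 6 U\right)}$)
$\frac{u{\left(41,H{\left(-4,-3 \right)} \right)} + Q{\left(71 \right)}}{3330 - 3778} = \frac{\frac{-158 + 9 \cdot 41^{2} + 54 \cdot 41}{126 \left(-2 + 41^{2} + 6 \cdot 41\right)} - 27}{3330 - 3778} = \frac{\frac{-158 + 9 \cdot 1681 + 2214}{126 \left(-2 + 1681 + 246\right)} - 27}{-448} = \left(\frac{-158 + 15129 + 2214}{126 \cdot 1925} - 27\right) \left(- \frac{1}{448}\right) = \left(\frac{1}{126} \cdot \frac{1}{1925} \cdot 17185 - 27\right) \left(- \frac{1}{448}\right) = \left(\frac{491}{6930} - 27\right) \left(- \frac{1}{448}\right) = \left(- \frac{186619}{6930}\right) \left(- \frac{1}{448}\right) = \frac{186619}{3104640}$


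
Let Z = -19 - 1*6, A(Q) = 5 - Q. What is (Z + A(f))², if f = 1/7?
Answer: 19881/49 ≈ 405.73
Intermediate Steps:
f = ⅐ ≈ 0.14286
Z = -25 (Z = -19 - 6 = -25)
(Z + A(f))² = (-25 + (5 - 1*⅐))² = (-25 + (5 - ⅐))² = (-25 + 34/7)² = (-141/7)² = 19881/49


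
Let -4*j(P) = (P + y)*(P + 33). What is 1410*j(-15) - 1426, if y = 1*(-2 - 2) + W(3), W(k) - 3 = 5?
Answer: 68369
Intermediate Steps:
W(k) = 8 (W(k) = 3 + 5 = 8)
y = 4 (y = 1*(-2 - 2) + 8 = 1*(-4) + 8 = -4 + 8 = 4)
j(P) = -(4 + P)*(33 + P)/4 (j(P) = -(P + 4)*(P + 33)/4 = -(4 + P)*(33 + P)/4)
1410*j(-15) - 1426 = 1410*(-33 - 37/4*(-15) - 1/4*(-15)**2) - 1426 = 1410*(-33 + 555/4 - 1/4*225) - 1426 = 1410*(-33 + 555/4 - 225/4) - 1426 = 1410*(99/2) - 1426 = 69795 - 1426 = 68369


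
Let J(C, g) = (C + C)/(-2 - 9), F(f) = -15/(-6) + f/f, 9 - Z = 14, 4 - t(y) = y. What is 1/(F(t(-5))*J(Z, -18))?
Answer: 11/35 ≈ 0.31429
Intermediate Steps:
t(y) = 4 - y
Z = -5 (Z = 9 - 1*14 = 9 - 14 = -5)
F(f) = 7/2 (F(f) = -15*(-⅙) + 1 = 5/2 + 1 = 7/2)
J(C, g) = -2*C/11 (J(C, g) = (2*C)/(-11) = (2*C)*(-1/11) = -2*C/11)
1/(F(t(-5))*J(Z, -18)) = 1/(7*(-2/11*(-5))/2) = 1/((7/2)*(10/11)) = 1/(35/11) = 11/35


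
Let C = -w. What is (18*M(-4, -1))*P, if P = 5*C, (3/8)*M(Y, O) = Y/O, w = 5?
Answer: -4800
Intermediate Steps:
M(Y, O) = 8*Y/(3*O) (M(Y, O) = 8*(Y/O)/3 = 8*Y/(3*O))
C = -5 (C = -1*5 = -5)
P = -25 (P = 5*(-5) = -25)
(18*M(-4, -1))*P = (18*((8/3)*(-4)/(-1)))*(-25) = (18*((8/3)*(-4)*(-1)))*(-25) = (18*(32/3))*(-25) = 192*(-25) = -4800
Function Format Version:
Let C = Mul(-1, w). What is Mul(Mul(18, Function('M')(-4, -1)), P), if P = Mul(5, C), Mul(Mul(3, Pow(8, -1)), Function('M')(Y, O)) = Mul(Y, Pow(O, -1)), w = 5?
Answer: -4800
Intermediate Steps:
Function('M')(Y, O) = Mul(Rational(8, 3), Y, Pow(O, -1)) (Function('M')(Y, O) = Mul(Rational(8, 3), Mul(Y, Pow(O, -1))) = Mul(Rational(8, 3), Y, Pow(O, -1)))
C = -5 (C = Mul(-1, 5) = -5)
P = -25 (P = Mul(5, -5) = -25)
Mul(Mul(18, Function('M')(-4, -1)), P) = Mul(Mul(18, Mul(Rational(8, 3), -4, Pow(-1, -1))), -25) = Mul(Mul(18, Mul(Rational(8, 3), -4, -1)), -25) = Mul(Mul(18, Rational(32, 3)), -25) = Mul(192, -25) = -4800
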